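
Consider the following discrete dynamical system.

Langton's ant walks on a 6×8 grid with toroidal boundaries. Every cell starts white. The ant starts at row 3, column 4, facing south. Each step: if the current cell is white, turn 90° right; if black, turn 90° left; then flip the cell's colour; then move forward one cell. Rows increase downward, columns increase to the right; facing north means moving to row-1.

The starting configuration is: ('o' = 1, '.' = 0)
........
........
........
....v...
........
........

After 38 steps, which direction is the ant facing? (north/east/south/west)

south

gen 0: ........
........
........
....v...
........
........
gen 1: ........
........
........
...<o...
........
........
gen 2: ........
........
...^....
...oo...
........
........
gen 3: ........
........
...o>...
...oo...
........
........
gen 4: ........
........
...oo...
...ov...
........
........
gen 5: ........
........
...oo...
...o.>..
........
........
gen 6: ........
........
...oo...
...o.o..
.....v..
........
gen 7: ........
........
...oo...
...o.o..
....<o..
........
gen 8: ........
........
...oo...
...o^o..
....oo..
........
gen 9: ........
........
...oo...
...oo>..
....oo..
........
gen 10: ........
........
...oo^..
...oo...
....oo..
........
gen 11: ........
........
...ooo>.
...oo...
....oo..
........
gen 12: ........
........
...oooo.
...oo.v.
....oo..
........
gen 13: ........
........
...oooo.
...oo<o.
....oo..
........
gen 14: ........
........
...oo^o.
...oooo.
....oo..
........
gen 15: ........
........
...o<.o.
...oooo.
....oo..
........
gen 16: ........
........
...o..o.
...ovoo.
....oo..
........
gen 17: ........
........
...o..o.
...o.>o.
....oo..
........
gen 18: ........
........
...o.^o.
...o..o.
....oo..
........
gen 19: ........
........
...o.o>.
...o..o.
....oo..
........
gen 20: ........
......^.
...o.o..
...o..o.
....oo..
........
gen 21: ........
......o>
...o.o..
...o..o.
....oo..
........
gen 22: ........
......oo
...o.o.v
...o..o.
....oo..
........
gen 23: ........
......oo
...o.o<o
...o..o.
....oo..
........
gen 24: ........
......^o
...o.ooo
...o..o.
....oo..
........
gen 25: ........
.....<.o
...o.ooo
...o..o.
....oo..
........
gen 26: .....^..
.....o.o
...o.ooo
...o..o.
....oo..
........
gen 27: .....o>.
.....o.o
...o.ooo
...o..o.
....oo..
........
gen 28: .....oo.
.....ovo
...o.ooo
...o..o.
....oo..
........
gen 29: .....oo.
.....<oo
...o.ooo
...o..o.
....oo..
........
gen 30: .....oo.
......oo
...o.voo
...o..o.
....oo..
........
gen 31: .....oo.
......oo
...o..>o
...o..o.
....oo..
........
gen 32: .....oo.
......^o
...o...o
...o..o.
....oo..
........
gen 33: .....oo.
.....<.o
...o...o
...o..o.
....oo..
........
gen 34: .....^o.
.....o.o
...o...o
...o..o.
....oo..
........
gen 35: ....<.o.
.....o.o
...o...o
...o..o.
....oo..
........
gen 36: ....o.o.
.....o.o
...o...o
...o..o.
....oo..
....^...
gen 37: ....o.o.
.....o.o
...o...o
...o..o.
....oo..
....o>..
gen 38: ....ovo.
.....o.o
...o...o
...o..o.
....oo..
....oo..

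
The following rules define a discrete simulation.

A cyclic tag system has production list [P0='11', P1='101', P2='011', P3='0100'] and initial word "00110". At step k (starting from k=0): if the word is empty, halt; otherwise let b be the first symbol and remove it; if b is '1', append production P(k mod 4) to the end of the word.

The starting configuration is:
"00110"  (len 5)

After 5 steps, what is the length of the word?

0) "00110"  (len 5)
1) "0110"  (len 4)
2) "110"  (len 3)
3) "10011"  (len 5)
4) "00110100"  (len 8)
5) "0110100"  (len 7)

7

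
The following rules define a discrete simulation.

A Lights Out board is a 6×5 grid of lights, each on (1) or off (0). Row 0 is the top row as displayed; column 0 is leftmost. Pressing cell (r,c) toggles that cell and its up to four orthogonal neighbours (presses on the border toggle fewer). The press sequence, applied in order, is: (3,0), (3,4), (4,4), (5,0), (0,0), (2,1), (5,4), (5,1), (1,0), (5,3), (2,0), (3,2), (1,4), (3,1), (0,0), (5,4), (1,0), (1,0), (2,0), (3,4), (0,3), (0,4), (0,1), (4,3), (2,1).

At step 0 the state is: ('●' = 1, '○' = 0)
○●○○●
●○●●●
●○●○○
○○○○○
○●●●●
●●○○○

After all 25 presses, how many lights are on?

13

0) ○●○○●
●○●●●
●○●○○
○○○○○
○●●●●
●●○○○
1) ○●○○●
●○●●●
○○●○○
●●○○○
●●●●●
●●○○○
2) ○●○○●
●○●●●
○○●○●
●●○●●
●●●●○
●●○○○
3) ○●○○●
●○●●●
○○●○●
●●○●○
●●●○●
●●○○●
4) ○●○○●
●○●●●
○○●○●
●●○●○
○●●○●
○○○○●
5) ●○○○●
○○●●●
○○●○●
●●○●○
○●●○●
○○○○●
6) ●○○○●
○●●●●
●●○○●
●○○●○
○●●○●
○○○○●
7) ●○○○●
○●●●●
●●○○●
●○○●○
○●●○○
○○○●○
8) ●○○○●
○●●●●
●●○○●
●○○●○
○○●○○
●●●●○
9) ○○○○●
●○●●●
○●○○●
●○○●○
○○●○○
●●●●○
10) ○○○○●
●○●●●
○●○○●
●○○●○
○○●●○
●●○○●
11) ○○○○●
○○●●●
●○○○●
○○○●○
○○●●○
●●○○●
12) ○○○○●
○○●●●
●○●○●
○●●○○
○○○●○
●●○○●
13) ○○○○○
○○●○○
●○●○○
○●●○○
○○○●○
●●○○●
14) ○○○○○
○○●○○
●●●○○
●○○○○
○●○●○
●●○○●
15) ●●○○○
●○●○○
●●●○○
●○○○○
○●○●○
●●○○●
16) ●●○○○
●○●○○
●●●○○
●○○○○
○●○●●
●●○●○
17) ○●○○○
○●●○○
○●●○○
●○○○○
○●○●●
●●○●○
18) ●●○○○
●○●○○
●●●○○
●○○○○
○●○●●
●●○●○
19) ●●○○○
○○●○○
○○●○○
○○○○○
○●○●●
●●○●○
20) ●●○○○
○○●○○
○○●○●
○○○●●
○●○●○
●●○●○
21) ●●●●●
○○●●○
○○●○●
○○○●●
○●○●○
●●○●○
22) ●●●○○
○○●●●
○○●○●
○○○●●
○●○●○
●●○●○
23) ○○○○○
○●●●●
○○●○●
○○○●●
○●○●○
●●○●○
24) ○○○○○
○●●●●
○○●○●
○○○○●
○●●○●
●●○○○
25) ○○○○○
○○●●●
●●○○●
○●○○●
○●●○●
●●○○○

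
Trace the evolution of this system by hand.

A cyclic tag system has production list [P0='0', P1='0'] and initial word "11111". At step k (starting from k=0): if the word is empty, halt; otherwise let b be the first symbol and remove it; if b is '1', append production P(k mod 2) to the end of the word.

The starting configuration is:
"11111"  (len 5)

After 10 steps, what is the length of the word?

0

step 0: "11111"  (len 5)
step 1: "11110"  (len 5)
step 2: "11100"  (len 5)
step 3: "11000"  (len 5)
step 4: "10000"  (len 5)
step 5: "00000"  (len 5)
step 6: "0000"  (len 4)
step 7: "000"  (len 3)
step 8: "00"  (len 2)
step 9: "0"  (len 1)
step 10: (halted — word empty)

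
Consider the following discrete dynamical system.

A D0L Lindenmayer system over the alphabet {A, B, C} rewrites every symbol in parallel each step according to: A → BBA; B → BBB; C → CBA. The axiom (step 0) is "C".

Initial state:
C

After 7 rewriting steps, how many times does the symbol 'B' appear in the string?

step 0: C
step 1: CBA
step 2: CBABBBBBA
step 3: CBABBBBBABBBBBBBBBBBBBBBBBA
step 4: CBABBBBBABBBBBBBBBBBBBBBBBABBBBBBBBBBBBBBBBBBBBBBBBBBBBBBBBBBBBBBBBBBBBBBBBBBBBBA
step 5: CBABBBBBABBBBBBBBBBBBBBBBBABBBBBBBBBBBBBBBBBBBBBBBBBBBBBBB…BBBBBBBBBBBBBBBBBBBBBBBBBBBBBBBBBBBBBBBBBBBBBBBBBBBBBBBBBA  (len 243)
step 6: CBABBBBBABBBBBBBBBBBBBBBBBABBBBBBBBBBBBBBBBBBBBBBBBBBBBBBB…BBBBBBBBBBBBBBBBBBBBBBBBBBBBBBBBBBBBBBBBBBBBBBBBBBBBBBBBBA  (len 729)
step 7: CBABBBBBABBBBBBBBBBBBBBBBBABBBBBBBBBBBBBBBBBBBBBBBBBBBBBBB…BBBBBBBBBBBBBBBBBBBBBBBBBBBBBBBBBBBBBBBBBBBBBBBBBBBBBBBBBA  (len 2187)

2179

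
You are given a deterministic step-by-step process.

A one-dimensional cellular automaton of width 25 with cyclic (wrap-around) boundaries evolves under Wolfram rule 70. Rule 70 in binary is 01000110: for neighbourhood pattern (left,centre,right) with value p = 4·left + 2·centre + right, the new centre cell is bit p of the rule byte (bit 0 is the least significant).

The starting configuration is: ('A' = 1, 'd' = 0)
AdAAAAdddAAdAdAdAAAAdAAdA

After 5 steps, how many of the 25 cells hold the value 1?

0) AdAAAAdddAAdAdAdAAAAdAAdA
1) AddddAddAdAdAdAddddAddAdd
2) AdddAAdAAdAdAdAdddAAdAAdA
3) AddAdAddAdAdAdAddAdAddAdd
4) AdAAdAdAAdAdAdAdAAdAdAAdA
5) AddAdAddAdAdAdAddAdAddAdd

10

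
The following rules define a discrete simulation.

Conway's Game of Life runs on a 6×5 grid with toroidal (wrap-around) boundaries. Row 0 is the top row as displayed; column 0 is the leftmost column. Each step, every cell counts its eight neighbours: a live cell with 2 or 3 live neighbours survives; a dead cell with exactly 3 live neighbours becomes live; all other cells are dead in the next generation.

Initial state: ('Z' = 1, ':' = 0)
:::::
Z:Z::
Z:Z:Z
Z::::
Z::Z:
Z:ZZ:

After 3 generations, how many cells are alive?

gen 0: :::::
Z:Z::
Z:Z:Z
Z::::
Z::Z:
Z:ZZ:
gen 1: ::ZZZ
Z::ZZ
Z::ZZ
Z::Z:
Z:ZZ:
:ZZZ:
gen 2: :::::
:Z:::
:ZZ::
Z::::
Z::::
Z::::
gen 3: :::::
:ZZ::
ZZZ::
Z::::
ZZ::Z
:::::

9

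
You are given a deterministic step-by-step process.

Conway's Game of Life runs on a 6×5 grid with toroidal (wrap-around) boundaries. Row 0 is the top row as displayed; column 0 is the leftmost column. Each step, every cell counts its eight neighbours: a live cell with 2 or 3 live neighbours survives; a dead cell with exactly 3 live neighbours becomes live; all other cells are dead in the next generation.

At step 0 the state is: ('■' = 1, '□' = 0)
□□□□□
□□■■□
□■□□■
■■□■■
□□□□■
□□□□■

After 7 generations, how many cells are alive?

18

0) □□□□□
□□■■□
□■□□■
■■□■■
□□□□■
□□□□■
1) □□□■□
□□■■□
□■□□□
□■■■□
□□□□□
□□□□□
2) □□■■□
□□■■□
□■□□□
□■■□□
□□■□□
□□□□□
3) □□■■□
□■□■□
□■□■□
□■■□□
□■■□□
□□■■□
4) □■□□■
□■□■■
■■□■□
■□□■□
□□□□□
□□□□□
5) □□■■■
□■□■□
□■□■□
■■■□□
□□□□□
□□□□□
6) □□■■■
■■□□□
□□□■■
■■■□□
□■□□□
□□□■□
7) ■■■■■
■■□□□
□□□■■
■■■■■
■■□□□
□□□■■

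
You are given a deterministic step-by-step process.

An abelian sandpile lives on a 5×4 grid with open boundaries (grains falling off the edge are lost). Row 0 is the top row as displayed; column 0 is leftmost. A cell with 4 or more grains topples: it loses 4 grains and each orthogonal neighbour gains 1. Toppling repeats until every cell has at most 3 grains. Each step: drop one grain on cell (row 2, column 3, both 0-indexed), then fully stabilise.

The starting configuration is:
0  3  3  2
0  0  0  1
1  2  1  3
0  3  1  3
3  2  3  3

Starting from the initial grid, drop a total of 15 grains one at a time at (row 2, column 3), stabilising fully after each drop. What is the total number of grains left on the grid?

35

t=0: 0  3  3  2
0  0  0  1
1  2  1  3
0  3  1  3
3  2  3  3
t=1: 0  3  3  2
0  0  0  2
1  2  2  1
0  3  3  1
3  3  0  1
t=2: 0  3  3  2
0  0  0  2
1  2  2  2
0  3  3  1
3  3  0  1
t=3: 0  3  3  2
0  0  0  2
1  2  2  3
0  3  3  1
3  3  0  1
t=4: 0  3  3  2
0  0  0  3
1  2  3  0
0  3  3  2
3  3  0  1
t=5: 0  3  3  2
0  0  0  3
1  2  3  1
0  3  3  2
3  3  0  1
t=6: 0  3  3  2
0  0  0  3
1  2  3  2
0  3  3  2
3  3  0  1
t=7: 0  3  3  2
0  0  0  3
1  2  3  3
0  3  3  2
3  3  0  1
t=8: 0  3  3  3
0  1  2  0
2  0  2  3
2  2  2  0
0  1  2  2
t=9: 0  3  3  3
0  1  2  1
2  0  3  0
2  2  2  1
0  1  2  2
t=10: 0  3  3  3
0  1  2  1
2  0  3  1
2  2  2  1
0  1  2  2
t=11: 0  3  3  3
0  1  2  1
2  0  3  2
2  2  2  1
0  1  2  2
t=12: 0  3  3  3
0  1  2  1
2  0  3  3
2  2  2  1
0  1  2  2
t=13: 0  3  3  3
0  1  3  2
2  1  0  1
2  2  3  2
0  1  2  2
t=14: 0  3  3  3
0  1  3  2
2  1  0  2
2  2  3  2
0  1  2  2
t=15: 0  3  3  3
0  1  3  2
2  1  0  3
2  2  3  2
0  1  2  2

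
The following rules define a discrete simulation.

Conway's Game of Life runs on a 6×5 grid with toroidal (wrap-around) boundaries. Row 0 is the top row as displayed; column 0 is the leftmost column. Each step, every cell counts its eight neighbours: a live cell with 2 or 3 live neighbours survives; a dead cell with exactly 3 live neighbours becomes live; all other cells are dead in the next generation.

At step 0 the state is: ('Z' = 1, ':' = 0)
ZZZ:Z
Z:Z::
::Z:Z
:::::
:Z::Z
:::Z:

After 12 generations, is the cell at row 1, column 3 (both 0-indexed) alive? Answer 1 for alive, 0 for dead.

1

[0] ZZZ:Z
Z:Z::
::Z:Z
:::::
:Z::Z
:::Z:
[1] Z:Z:Z
::Z::
:Z:Z:
Z::Z:
:::::
:::Z:
[2] :ZZ:Z
Z:Z:Z
:Z:ZZ
::Z:Z
::::Z
:::ZZ
[3] :ZZ::
:::::
:Z:::
::Z:Z
Z:::Z
::Z:Z
[4] :ZZZ:
:ZZ::
:::::
:Z:ZZ
ZZ::Z
::Z:Z
[5] Z::::
:Z:Z:
ZZ:Z:
:ZZZZ
:Z:::
::::Z
[6] Z:::Z
:Z:::
:::::
:::ZZ
:Z::Z
Z::::
[7] ZZ::Z
Z::::
:::::
Z::ZZ
:::ZZ
:Z:::
[8] :Z::Z
ZZ::Z
Z::::
Z::Z:
::ZZ:
:ZZZ:
[9] ::::Z
:Z::Z
:::::
:ZZZ:
:::::
ZZ::Z
[10] :Z:ZZ
Z::::
ZZ:Z:
::Z::
:::ZZ
Z:::Z
[11] :Z:Z:
:::Z:
ZZZ:Z
ZZZ::
Z::ZZ
::Z::
[12] :::Z:
:::Z:
::::Z
:::::
Z::ZZ
ZZZ::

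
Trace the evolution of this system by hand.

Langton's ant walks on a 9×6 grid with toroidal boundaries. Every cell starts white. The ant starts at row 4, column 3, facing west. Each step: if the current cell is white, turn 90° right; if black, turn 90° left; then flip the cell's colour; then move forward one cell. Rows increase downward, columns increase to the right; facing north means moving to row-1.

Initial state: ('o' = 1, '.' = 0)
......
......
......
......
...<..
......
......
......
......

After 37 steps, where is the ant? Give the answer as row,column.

5,1

step 0: ......
......
......
......
...<..
......
......
......
......
step 1: ......
......
......
...^..
...o..
......
......
......
......
step 2: ......
......
......
...o>.
...o..
......
......
......
......
step 3: ......
......
......
...oo.
...ov.
......
......
......
......
step 4: ......
......
......
...oo.
...<o.
......
......
......
......
step 5: ......
......
......
...oo.
....o.
...v..
......
......
......
step 6: ......
......
......
...oo.
....o.
..<o..
......
......
......
step 7: ......
......
......
...oo.
..^.o.
..oo..
......
......
......
step 8: ......
......
......
...oo.
..o>o.
..oo..
......
......
......
step 9: ......
......
......
...oo.
..ooo.
..ov..
......
......
......
step 10: ......
......
......
...oo.
..ooo.
..o.>.
......
......
......
step 11: ......
......
......
...oo.
..ooo.
..o.o.
....v.
......
......
step 12: ......
......
......
...oo.
..ooo.
..o.o.
...<o.
......
......
step 13: ......
......
......
...oo.
..ooo.
..o^o.
...oo.
......
......
step 14: ......
......
......
...oo.
..ooo.
..oo>.
...oo.
......
......
step 15: ......
......
......
...oo.
..oo^.
..oo..
...oo.
......
......
step 16: ......
......
......
...oo.
..o<..
..oo..
...oo.
......
......
step 17: ......
......
......
...oo.
..o...
..ov..
...oo.
......
......
step 18: ......
......
......
...oo.
..o...
..o.>.
...oo.
......
......
step 19: ......
......
......
...oo.
..o...
..o.o.
...ov.
......
......
step 20: ......
......
......
...oo.
..o...
..o.o.
...o.>
......
......
step 21: ......
......
......
...oo.
..o...
..o.o.
...o.o
.....v
......
step 22: ......
......
......
...oo.
..o...
..o.o.
...o.o
....<o
......
step 23: ......
......
......
...oo.
..o...
..o.o.
...o^o
....oo
......
step 24: ......
......
......
...oo.
..o...
..o.o.
...oo>
....oo
......
step 25: ......
......
......
...oo.
..o...
..o.o^
...oo.
....oo
......
step 26: ......
......
......
...oo.
..o...
>.o.oo
...oo.
....oo
......
step 27: ......
......
......
...oo.
..o...
o.o.oo
v..oo.
....oo
......
step 28: ......
......
......
...oo.
..o...
o.o.oo
o..oo<
....oo
......
step 29: ......
......
......
...oo.
..o...
o.o.o^
o..ooo
....oo
......
step 30: ......
......
......
...oo.
..o...
o.o.<.
o..ooo
....oo
......
step 31: ......
......
......
...oo.
..o...
o.o...
o..ovo
....oo
......
step 32: ......
......
......
...oo.
..o...
o.o...
o..o.>
....oo
......
step 33: ......
......
......
...oo.
..o...
o.o..^
o..o..
....oo
......
step 34: ......
......
......
...oo.
..o...
>.o..o
o..o..
....oo
......
step 35: ......
......
......
...oo.
^.o...
..o..o
o..o..
....oo
......
step 36: ......
......
......
...oo.
o>o...
..o..o
o..o..
....oo
......
step 37: ......
......
......
...oo.
ooo...
.vo..o
o..o..
....oo
......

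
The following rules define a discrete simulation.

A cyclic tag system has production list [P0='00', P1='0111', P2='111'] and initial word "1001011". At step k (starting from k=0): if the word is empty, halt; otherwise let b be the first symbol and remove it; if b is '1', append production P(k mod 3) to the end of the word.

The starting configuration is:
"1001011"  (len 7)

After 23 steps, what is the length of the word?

k=0  "1001011"  (len 7)
k=1  "00101100"  (len 8)
k=2  "0101100"  (len 7)
k=3  "101100"  (len 6)
k=4  "0110000"  (len 7)
k=5  "110000"  (len 6)
k=6  "10000111"  (len 8)
k=7  "000011100"  (len 9)
k=8  "00011100"  (len 8)
k=9  "0011100"  (len 7)
k=10  "011100"  (len 6)
k=11  "11100"  (len 5)
k=12  "1100111"  (len 7)
k=13  "10011100"  (len 8)
k=14  "00111000111"  (len 11)
k=15  "0111000111"  (len 10)
k=16  "111000111"  (len 9)
k=17  "110001110111"  (len 12)
k=18  "10001110111111"  (len 14)
k=19  "000111011111100"  (len 15)
k=20  "00111011111100"  (len 14)
k=21  "0111011111100"  (len 13)
k=22  "111011111100"  (len 12)
k=23  "110111111000111"  (len 15)

15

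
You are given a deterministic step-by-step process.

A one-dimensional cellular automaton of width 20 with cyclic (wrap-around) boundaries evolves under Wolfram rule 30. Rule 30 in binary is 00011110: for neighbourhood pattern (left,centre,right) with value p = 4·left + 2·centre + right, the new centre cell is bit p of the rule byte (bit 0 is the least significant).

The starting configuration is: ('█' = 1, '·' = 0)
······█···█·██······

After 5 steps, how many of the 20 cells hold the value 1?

step 0: ······█···█·██······
step 1: ·····███·██·█·█·····
step 2: ····██···█··█·██····
step 3: ···██·█·█████·█·█···
step 4: ··██··█·█·····█·██··
step 5: ·██·███·██···██·█·█·

11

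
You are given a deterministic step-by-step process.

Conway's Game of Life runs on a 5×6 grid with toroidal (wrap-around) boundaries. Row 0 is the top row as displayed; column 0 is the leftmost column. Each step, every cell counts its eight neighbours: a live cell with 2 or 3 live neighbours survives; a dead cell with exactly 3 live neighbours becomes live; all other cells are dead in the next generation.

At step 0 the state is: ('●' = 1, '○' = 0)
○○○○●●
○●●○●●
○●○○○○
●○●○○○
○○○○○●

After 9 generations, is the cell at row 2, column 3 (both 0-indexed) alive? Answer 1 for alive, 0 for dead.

[0] ○○○○●●
○●●○●●
○●○○○○
●○●○○○
○○○○○●
[1] ○○○●○○
○●●●●●
○○○●○●
●●○○○○
●○○○●●
[2] ○●○○○○
●○○○○●
○○○●○●
○●○○○○
●●○○●●
[3] ○●○○●○
●○○○●●
○○○○●●
○●●○○○
○●●○○●
[4] ○●●●●○
●○○●○○
○●○●●○
○●●●●●
○○○●○○
[5] ○●○○●○
●○○○○●
○●○○○○
●●○○○●
●○○○○●
[6] ○●○○●○
●●○○○●
○●○○○○
○●○○○●
○○○○●○
[7] ○●○○●○
○●●○○●
○●●○○●
●○○○○○
●○○○●●
[8] ○●●●●○
○○○●●●
○○●○○●
○○○○●○
●●○○●○
[9] ○●○○○○
●●○○○●
○○○○○●
●●○●●○
●●○○●○

0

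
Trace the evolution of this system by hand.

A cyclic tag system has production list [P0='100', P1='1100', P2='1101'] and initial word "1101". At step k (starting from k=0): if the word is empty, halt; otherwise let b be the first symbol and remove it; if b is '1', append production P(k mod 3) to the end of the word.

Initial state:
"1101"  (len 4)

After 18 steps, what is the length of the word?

19

step 0: "1101"  (len 4)
step 1: "101100"  (len 6)
step 2: "011001100"  (len 9)
step 3: "11001100"  (len 8)
step 4: "1001100100"  (len 10)
step 5: "0011001001100"  (len 13)
step 6: "011001001100"  (len 12)
step 7: "11001001100"  (len 11)
step 8: "10010011001100"  (len 14)
step 9: "00100110011001101"  (len 17)
step 10: "0100110011001101"  (len 16)
step 11: "100110011001101"  (len 15)
step 12: "001100110011011101"  (len 18)
step 13: "01100110011011101"  (len 17)
step 14: "1100110011011101"  (len 16)
step 15: "1001100110111011101"  (len 19)
step 16: "001100110111011101100"  (len 21)
step 17: "01100110111011101100"  (len 20)
step 18: "1100110111011101100"  (len 19)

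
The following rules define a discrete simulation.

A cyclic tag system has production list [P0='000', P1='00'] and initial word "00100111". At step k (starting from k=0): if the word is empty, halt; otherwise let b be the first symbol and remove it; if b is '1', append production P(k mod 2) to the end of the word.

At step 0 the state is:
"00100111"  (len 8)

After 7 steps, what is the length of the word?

9

[0] "00100111"  (len 8)
[1] "0100111"  (len 7)
[2] "100111"  (len 6)
[3] "00111000"  (len 8)
[4] "0111000"  (len 7)
[5] "111000"  (len 6)
[6] "1100000"  (len 7)
[7] "100000000"  (len 9)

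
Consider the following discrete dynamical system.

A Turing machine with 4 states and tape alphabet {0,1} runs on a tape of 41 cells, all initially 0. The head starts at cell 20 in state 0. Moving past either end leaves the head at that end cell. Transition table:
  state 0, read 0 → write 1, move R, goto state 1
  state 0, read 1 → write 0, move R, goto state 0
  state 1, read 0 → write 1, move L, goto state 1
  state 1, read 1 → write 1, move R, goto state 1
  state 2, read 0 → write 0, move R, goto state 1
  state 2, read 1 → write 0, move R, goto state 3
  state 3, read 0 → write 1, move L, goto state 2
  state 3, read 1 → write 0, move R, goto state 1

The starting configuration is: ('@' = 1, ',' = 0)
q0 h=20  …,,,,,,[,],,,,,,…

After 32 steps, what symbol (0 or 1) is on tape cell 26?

gen 0: q0 h=20  …,,,,,,[,],,,,,,…
gen 1: q1 h=21  …,,,,,@[,],,,,,,…
gen 2: q1 h=20  …,,,,,,[@]@,,,,,…
gen 3: q1 h=21  …,,,,,@[@],,,,,,…
gen 4: q1 h=22  …,,,,@@[,],,,,,,…
gen 5: q1 h=21  …,,,,,@[@]@,,,,,…
gen 6: q1 h=22  …,,,,@@[@],,,,,,…
gen 7: q1 h=23  …,,,@@@[,],,,,,,…
gen 8: q1 h=22  …,,,,@@[@]@,,,,,…
gen 9: q1 h=23  …,,,@@@[@],,,,,,…
gen 10: q1 h=24  …,,@@@@[,],,,,,,…
gen 11: q1 h=23  …,,,@@@[@]@,,,,,…
gen 12: q1 h=24  …,,@@@@[@],,,,,,…
gen 13: q1 h=25  …,@@@@@[,],,,,,,…
gen 14: q1 h=24  …,,@@@@[@]@,,,,,…
gen 15: q1 h=25  …,@@@@@[@],,,,,,…
gen 16: q1 h=26  …@@@@@@[,],,,,,,…
gen 17: q1 h=25  …,@@@@@[@]@,,,,,…
gen 18: q1 h=26  …@@@@@@[@],,,,,,…
gen 19: q1 h=27  …@@@@@@[,],,,,,,…
gen 20: q1 h=26  …@@@@@@[@]@,,,,,…
gen 21: q1 h=27  …@@@@@@[@],,,,,,…
gen 22: q1 h=28  …@@@@@@[,],,,,,,…
gen 23: q1 h=27  …@@@@@@[@]@,,,,,…
gen 24: q1 h=28  …@@@@@@[@],,,,,,…
gen 25: q1 h=29  …@@@@@@[,],,,,,,…
gen 26: q1 h=28  …@@@@@@[@]@,,,,,…
gen 27: q1 h=29  …@@@@@@[@],,,,,,…
gen 28: q1 h=30  …@@@@@@[,],,,,,,…
gen 29: q1 h=29  …@@@@@@[@]@,,,,,…
gen 30: q1 h=30  …@@@@@@[@],,,,,,…
gen 31: q1 h=31  …@@@@@@[,],,,,,,…
gen 32: q1 h=30  …@@@@@@[@]@,,,,,…

1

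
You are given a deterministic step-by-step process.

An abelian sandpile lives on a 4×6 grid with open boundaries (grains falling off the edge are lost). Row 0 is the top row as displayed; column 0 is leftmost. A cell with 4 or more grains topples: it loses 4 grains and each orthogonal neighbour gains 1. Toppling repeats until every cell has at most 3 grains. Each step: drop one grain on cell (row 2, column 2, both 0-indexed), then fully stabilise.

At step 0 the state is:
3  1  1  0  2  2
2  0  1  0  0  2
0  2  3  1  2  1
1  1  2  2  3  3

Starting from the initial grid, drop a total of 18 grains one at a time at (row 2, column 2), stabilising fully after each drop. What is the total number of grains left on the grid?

step 0: 3  1  1  0  2  2
2  0  1  0  0  2
0  2  3  1  2  1
1  1  2  2  3  3
step 1: 3  1  1  0  2  2
2  0  2  0  0  2
0  3  0  2  2  1
1  1  3  2  3  3
step 2: 3  1  1  0  2  2
2  0  2  0  0  2
0  3  1  2  2  1
1  1  3  2  3  3
step 3: 3  1  1  0  2  2
2  0  2  0  0  2
0  3  2  2  2  1
1  1  3  2  3  3
step 4: 3  1  1  0  2  2
2  0  2  0  0  2
0  3  3  2  2  1
1  1  3  2  3  3
step 5: 3  1  1  0  2  2
2  1  3  0  0  2
1  0  2  3  2  1
1  3  0  3  3  3
step 6: 3  1  1  0  2  2
2  1  3  0  0  2
1  0  3  3  2  1
1  3  0  3  3  3
step 7: 3  1  2  0  2  2
2  2  0  2  1  2
1  1  2  2  0  3
1  3  2  1  2  0
step 8: 3  1  2  0  2  2
2  2  0  2  1  2
1  1  3  2  0  3
1  3  2  1  2  0
step 9: 3  1  2  0  2  2
2  2  1  2  1  2
1  2  0  3  0  3
1  3  3  1  2  0
step 10: 3  1  2  0  2  2
2  2  1  2  1  2
1  2  1  3  0  3
1  3  3  1  2  0
step 11: 3  1  2  0  2  2
2  2  1  2  1  2
1  2  2  3  0  3
1  3  3  1  2  0
step 12: 3  1  2  0  2  2
2  2  1  2  1  2
1  2  3  3  0  3
1  3  3  1  2  0
step 13: 3  1  2  0  2  2
2  3  2  3  1  2
2  0  3  0  1  3
2  1  1  3  2  0
step 14: 3  1  2  0  2  2
2  3  3  3  1  2
2  1  0  1  1  3
2  1  2  3  2  0
step 15: 3  1  2  0  2  2
2  3  3  3  1  2
2  1  1  1  1  3
2  1  2  3  2  0
step 16: 3  1  2  0  2  2
2  3  3  3  1  2
2  1  2  1  1  3
2  1  2  3  2  0
step 17: 3  1  2  0  2  2
2  3  3  3  1  2
2  1  3  1  1  3
2  1  2  3  2  0
step 18: 3  2  3  1  2  2
3  0  2  0  2  2
2  3  1  3  1  3
2  1  3  3  2  0

46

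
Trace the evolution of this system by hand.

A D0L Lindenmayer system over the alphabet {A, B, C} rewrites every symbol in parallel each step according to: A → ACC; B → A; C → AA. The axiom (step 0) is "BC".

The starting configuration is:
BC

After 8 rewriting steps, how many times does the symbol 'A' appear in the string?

1323

[0] BC
[1] AAA
[2] ACCACCACC
[3] ACCAAAAACCAAAAACCAAAA
[4] ACCAAAAACCACCACCACCACCAAAAACCACCACCACCACCAAAAACCACCACCACC
[5] ACCAAAAACCACCACCACCACCAAAAACCAAAAACCAAAAACCAAAAACCAAAAACCA…AAAAACCAAAAACCAAAAACCACCACCACCACCAAAAACCAAAAACCAAAAACCAAAA  (len 141)
[6] ACCAAAAACCACCACCACCACCAAAAACCAAAAACCAAAAACCAAAAACCAAAAACCA…CACCAAAAACCACCACCACCACCAAAAACCACCACCACCACCAAAAACCACCACCACC  (len 369)
[7] ACCAAAAACCACCACCACCACCAAAAACCAAAAACCAAAAACCAAAAACCAAAAACCA…AAAAACCAAAAACCAAAAACCACCACCACCACCAAAAACCAAAAACCAAAAACCAAAA  (len 933)
[8] ACCAAAAACCACCACCACCACCAAAAACCAAAAACCAAAAACCAAAAACCAAAAACCA…CACCAAAAACCACCACCACCACCAAAAACCACCACCACCACCAAAAACCACCACCACC  (len 2409)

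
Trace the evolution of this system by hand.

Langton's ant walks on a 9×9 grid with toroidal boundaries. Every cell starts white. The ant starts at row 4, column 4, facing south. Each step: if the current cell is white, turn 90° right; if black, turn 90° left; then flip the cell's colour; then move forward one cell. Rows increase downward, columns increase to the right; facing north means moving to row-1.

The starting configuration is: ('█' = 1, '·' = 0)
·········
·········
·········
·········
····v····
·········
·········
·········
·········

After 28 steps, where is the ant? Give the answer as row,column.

2,6

0) ·········
·········
·········
·········
····v····
·········
·········
·········
·········
1) ·········
·········
·········
·········
···<█····
·········
·········
·········
·········
2) ·········
·········
·········
···^·····
···██····
·········
·········
·········
·········
3) ·········
·········
·········
···█>····
···██····
·········
·········
·········
·········
4) ·········
·········
·········
···██····
···█v····
·········
·········
·········
·········
5) ·········
·········
·········
···██····
···█·>···
·········
·········
·········
·········
6) ·········
·········
·········
···██····
···█·█···
·····v···
·········
·········
·········
7) ·········
·········
·········
···██····
···█·█···
····<█···
·········
·········
·········
8) ·········
·········
·········
···██····
···█^█···
····██···
·········
·········
·········
9) ·········
·········
·········
···██····
···██>···
····██···
·········
·········
·········
10) ·········
·········
·········
···██^···
···██····
····██···
·········
·········
·········
11) ·········
·········
·········
···███>··
···██····
····██···
·········
·········
·········
12) ·········
·········
·········
···████··
···██·v··
····██···
·········
·········
·········
13) ·········
·········
·········
···████··
···██<█··
····██···
·········
·········
·········
14) ·········
·········
·········
···██^█··
···████··
····██···
·········
·········
·········
15) ·········
·········
·········
···█<·█··
···████··
····██···
·········
·········
·········
16) ·········
·········
·········
···█··█··
···█v██··
····██···
·········
·········
·········
17) ·········
·········
·········
···█··█··
···█·>█··
····██···
·········
·········
·········
18) ·········
·········
·········
···█·^█··
···█··█··
····██···
·········
·········
·········
19) ·········
·········
·········
···█·█>··
···█··█··
····██···
·········
·········
·········
20) ·········
·········
······^··
···█·█···
···█··█··
····██···
·········
·········
·········
21) ·········
·········
······█>·
···█·█···
···█··█··
····██···
·········
·········
·········
22) ·········
·········
······██·
···█·█·v·
···█··█··
····██···
·········
·········
·········
23) ·········
·········
······██·
···█·█<█·
···█··█··
····██···
·········
·········
·········
24) ·········
·········
······^█·
···█·███·
···█··█··
····██···
·········
·········
·········
25) ·········
·········
·····<·█·
···█·███·
···█··█··
····██···
·········
·········
·········
26) ·········
·····^···
·····█·█·
···█·███·
···█··█··
····██···
·········
·········
·········
27) ·········
·····█>··
·····█·█·
···█·███·
···█··█··
····██···
·········
·········
·········
28) ·········
·····██··
·····█v█·
···█·███·
···█··█··
····██···
·········
·········
·········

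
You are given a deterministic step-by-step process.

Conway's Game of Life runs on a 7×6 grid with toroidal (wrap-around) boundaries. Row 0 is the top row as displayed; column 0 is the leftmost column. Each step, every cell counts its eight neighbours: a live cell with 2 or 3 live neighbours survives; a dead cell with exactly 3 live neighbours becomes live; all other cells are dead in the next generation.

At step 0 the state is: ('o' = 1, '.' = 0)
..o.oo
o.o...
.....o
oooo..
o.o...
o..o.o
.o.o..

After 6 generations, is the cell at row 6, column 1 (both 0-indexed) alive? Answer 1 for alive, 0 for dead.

k=0  ..o.oo
o.o...
.....o
oooo..
o.o...
o..o.o
.o.o..
k=1  o.o.oo
oo.oo.
...o.o
o.oo.o
....o.
o..ooo
.o.o..
k=2  ......
.o....
......
o.oo.o
.oo...
o.oo.o
.o....
k=3  ......
......
ooo...
o.oo..
......
o..o..
ooo...
k=4  .o....
.o....
o.oo..
o.oo..
.ooo..
o.o...
ooo...
k=5  ......
oo....
o..o..
o...o.
o.....
o.....
o.o...
k=6  o.....
oo....
o.....
oo....
oo....
o....o
.o....

1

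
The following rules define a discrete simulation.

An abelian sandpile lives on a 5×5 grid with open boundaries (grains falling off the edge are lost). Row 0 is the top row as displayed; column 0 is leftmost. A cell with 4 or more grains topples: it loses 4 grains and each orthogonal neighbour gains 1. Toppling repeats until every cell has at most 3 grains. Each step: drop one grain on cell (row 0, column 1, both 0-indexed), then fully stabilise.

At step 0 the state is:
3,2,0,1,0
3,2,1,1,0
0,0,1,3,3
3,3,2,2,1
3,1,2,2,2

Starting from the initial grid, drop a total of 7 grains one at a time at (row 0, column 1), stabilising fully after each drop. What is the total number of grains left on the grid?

43

[0] 3,2,0,1,0
3,2,1,1,0
0,0,1,3,3
3,3,2,2,1
3,1,2,2,2
[1] 3,3,0,1,0
3,2,1,1,0
0,0,1,3,3
3,3,2,2,1
3,1,2,2,2
[2] 1,2,1,1,0
1,0,2,1,0
1,1,1,3,3
3,3,2,2,1
3,1,2,2,2
[3] 1,3,1,1,0
1,0,2,1,0
1,1,1,3,3
3,3,2,2,1
3,1,2,2,2
[4] 2,0,2,1,0
1,1,2,1,0
1,1,1,3,3
3,3,2,2,1
3,1,2,2,2
[5] 2,1,2,1,0
1,1,2,1,0
1,1,1,3,3
3,3,2,2,1
3,1,2,2,2
[6] 2,2,2,1,0
1,1,2,1,0
1,1,1,3,3
3,3,2,2,1
3,1,2,2,2
[7] 2,3,2,1,0
1,1,2,1,0
1,1,1,3,3
3,3,2,2,1
3,1,2,2,2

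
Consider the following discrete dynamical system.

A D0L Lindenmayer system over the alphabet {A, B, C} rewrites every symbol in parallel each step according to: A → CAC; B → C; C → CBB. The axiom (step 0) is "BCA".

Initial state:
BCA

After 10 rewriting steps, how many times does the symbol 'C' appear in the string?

2388

[0] BCA
[1] CCBBCAC
[2] CBBCBBCCCBBCACCBB
[3] CBBCCCBBCCCBBCBBCBBCCCBBCACCBBCBBCC
[4] CBBCCCBBCBBCBBCCCBBCBBCBBCCCBBCCCBBCCCBBCBBCBBCCCBBCACCBBCBBCCCBBCCCBBCBB
[5] CBBCCCBBCBBCBBCCCBBCCCBBCCCBBCBBCBBCCCBBCCCBBCCCBBCBBCBBCC…CCBBCBBCBBCCCBBCACCBBCBBCCCBBCCCBBCBBCBBCCCBBCBBCBBCCCBBCC  (len 147)
[6] CBBCCCBBCBBCBBCCCBBCCCBBCCCBBCBBCBBCCCBBCBBCBBCCCBBCBBCBBC…BBCBBCBBCCCBBCCCBBCCCBBCBBCBBCCCBBCCCBBCCCBBCBBCBBCCCBBCBB  (len 297)
[7] CBBCCCBBCBBCBBCCCBBCCCBBCCCBBCBBCBBCCCBBCBBCBBCCCBBCBBCBBC…BBCBBCBBCCCBBCBBCBBCCCBBCBBCBBCCCBBCCCBBCCCBBCBBCBBCCCBBCC  (len 595)
[8] CBBCCCBBCBBCBBCCCBBCCCBBCCCBBCBBCBBCCCBBCBBCBBCCCBBCBBCBBC…BCBBCBBCCCBBCBBCBBCCCBBCBBCBBCCCBBCCCBBCCCBBCBBCBBCCCBBCBB  (len 1193)
[9] CBBCCCBBCBBCBBCCCBBCCCBBCCCBBCBBCBBCCCBBCBBCBBCCCBBCBBCBBC…BBCBBCBBCCCBBCBBCBBCCCBBCBBCBBCCCBBCCCBBCCCBBCBBCBBCCCBBCC  (len 2387)
[10] CBBCCCBBCBBCBBCCCBBCCCBBCCCBBCBBCBBCCCBBCBBCBBCCCBBCBBCBBC…BCBBCBBCCCBBCBBCBBCCCBBCBBCBBCCCBBCCCBBCCCBBCBBCBBCCCBBCBB  (len 4777)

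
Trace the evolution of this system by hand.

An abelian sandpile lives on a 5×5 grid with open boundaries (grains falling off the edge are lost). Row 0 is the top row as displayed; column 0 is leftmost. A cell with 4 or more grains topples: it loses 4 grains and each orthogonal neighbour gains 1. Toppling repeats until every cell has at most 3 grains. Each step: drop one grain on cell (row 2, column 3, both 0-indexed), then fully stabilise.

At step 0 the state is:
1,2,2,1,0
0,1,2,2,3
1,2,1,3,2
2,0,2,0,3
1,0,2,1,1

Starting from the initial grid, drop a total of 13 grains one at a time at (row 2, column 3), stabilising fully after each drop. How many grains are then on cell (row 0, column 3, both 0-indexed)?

3

k=0  1,2,2,1,0
0,1,2,2,3
1,2,1,3,2
2,0,2,0,3
1,0,2,1,1
k=1  1,2,2,1,0
0,1,2,3,3
1,2,2,0,3
2,0,2,1,3
1,0,2,1,1
k=2  1,2,2,1,0
0,1,2,3,3
1,2,2,1,3
2,0,2,1,3
1,0,2,1,1
k=3  1,2,2,1,0
0,1,2,3,3
1,2,2,2,3
2,0,2,1,3
1,0,2,1,1
k=4  1,2,2,1,0
0,1,2,3,3
1,2,2,3,3
2,0,2,1,3
1,0,2,1,1
k=5  1,2,2,2,1
0,1,3,1,1
1,2,3,2,2
2,0,2,3,0
1,0,2,1,2
k=6  1,2,2,2,1
0,1,3,1,1
1,2,3,3,2
2,0,2,3,0
1,0,2,1,2
k=7  1,2,3,2,1
0,2,0,3,1
1,3,2,2,3
2,1,0,1,1
1,0,3,2,2
k=8  1,2,3,2,1
0,2,0,3,1
1,3,2,3,3
2,1,0,1,1
1,0,3,2,2
k=9  1,2,3,3,1
0,2,1,0,3
1,3,3,2,0
2,1,0,2,2
1,0,3,2,2
k=10  1,2,3,3,1
0,2,1,0,3
1,3,3,3,0
2,1,0,2,2
1,0,3,2,2
k=11  1,2,3,3,1
0,3,2,1,3
2,0,1,1,1
2,2,1,3,2
1,0,3,2,2
k=12  1,2,3,3,1
0,3,2,1,3
2,0,1,2,1
2,2,1,3,2
1,0,3,2,2
k=13  1,2,3,3,1
0,3,2,1,3
2,0,1,3,1
2,2,1,3,2
1,0,3,2,2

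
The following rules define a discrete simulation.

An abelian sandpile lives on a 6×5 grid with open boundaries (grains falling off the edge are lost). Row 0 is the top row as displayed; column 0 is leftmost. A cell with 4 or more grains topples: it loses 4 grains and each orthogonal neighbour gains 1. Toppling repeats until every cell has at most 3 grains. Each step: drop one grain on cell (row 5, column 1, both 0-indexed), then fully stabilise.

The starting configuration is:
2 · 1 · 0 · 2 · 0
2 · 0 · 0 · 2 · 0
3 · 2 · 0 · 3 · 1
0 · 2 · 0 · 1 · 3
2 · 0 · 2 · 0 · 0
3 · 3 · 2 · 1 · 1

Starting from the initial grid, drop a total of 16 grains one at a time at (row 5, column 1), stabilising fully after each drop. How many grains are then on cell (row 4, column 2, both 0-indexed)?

2

0) 2 · 1 · 0 · 2 · 0
2 · 0 · 0 · 2 · 0
3 · 2 · 0 · 3 · 1
0 · 2 · 0 · 1 · 3
2 · 0 · 2 · 0 · 0
3 · 3 · 2 · 1 · 1
1) 2 · 1 · 0 · 2 · 0
2 · 0 · 0 · 2 · 0
3 · 2 · 0 · 3 · 1
0 · 2 · 0 · 1 · 3
3 · 1 · 2 · 0 · 0
0 · 1 · 3 · 1 · 1
2) 2 · 1 · 0 · 2 · 0
2 · 0 · 0 · 2 · 0
3 · 2 · 0 · 3 · 1
0 · 2 · 0 · 1 · 3
3 · 1 · 2 · 0 · 0
0 · 2 · 3 · 1 · 1
3) 2 · 1 · 0 · 2 · 0
2 · 0 · 0 · 2 · 0
3 · 2 · 0 · 3 · 1
0 · 2 · 0 · 1 · 3
3 · 1 · 2 · 0 · 0
0 · 3 · 3 · 1 · 1
4) 2 · 1 · 0 · 2 · 0
2 · 0 · 0 · 2 · 0
3 · 2 · 0 · 3 · 1
0 · 2 · 0 · 1 · 3
3 · 2 · 3 · 0 · 0
1 · 1 · 0 · 2 · 1
5) 2 · 1 · 0 · 2 · 0
2 · 0 · 0 · 2 · 0
3 · 2 · 0 · 3 · 1
0 · 2 · 0 · 1 · 3
3 · 2 · 3 · 0 · 0
1 · 2 · 0 · 2 · 1
6) 2 · 1 · 0 · 2 · 0
2 · 0 · 0 · 2 · 0
3 · 2 · 0 · 3 · 1
0 · 2 · 0 · 1 · 3
3 · 2 · 3 · 0 · 0
1 · 3 · 0 · 2 · 1
7) 2 · 1 · 0 · 2 · 0
2 · 0 · 0 · 2 · 0
3 · 2 · 0 · 3 · 1
0 · 2 · 0 · 1 · 3
3 · 3 · 3 · 0 · 0
2 · 0 · 1 · 2 · 1
8) 2 · 1 · 0 · 2 · 0
2 · 0 · 0 · 2 · 0
3 · 2 · 0 · 3 · 1
0 · 2 · 0 · 1 · 3
3 · 3 · 3 · 0 · 0
2 · 1 · 1 · 2 · 1
9) 2 · 1 · 0 · 2 · 0
2 · 0 · 0 · 2 · 0
3 · 2 · 0 · 3 · 1
0 · 2 · 0 · 1 · 3
3 · 3 · 3 · 0 · 0
2 · 2 · 1 · 2 · 1
10) 2 · 1 · 0 · 2 · 0
2 · 0 · 0 · 2 · 0
3 · 2 · 0 · 3 · 1
0 · 2 · 0 · 1 · 3
3 · 3 · 3 · 0 · 0
2 · 3 · 1 · 2 · 1
11) 2 · 1 · 0 · 2 · 0
2 · 0 · 0 · 2 · 0
3 · 2 · 0 · 3 · 1
1 · 3 · 1 · 1 · 3
1 · 2 · 0 · 1 · 0
0 · 2 · 3 · 2 · 1
12) 2 · 1 · 0 · 2 · 0
2 · 0 · 0 · 2 · 0
3 · 2 · 0 · 3 · 1
1 · 3 · 1 · 1 · 3
1 · 2 · 0 · 1 · 0
0 · 3 · 3 · 2 · 1
13) 2 · 1 · 0 · 2 · 0
2 · 0 · 0 · 2 · 0
3 · 2 · 0 · 3 · 1
1 · 3 · 1 · 1 · 3
1 · 3 · 1 · 1 · 0
1 · 1 · 0 · 3 · 1
14) 2 · 1 · 0 · 2 · 0
2 · 0 · 0 · 2 · 0
3 · 2 · 0 · 3 · 1
1 · 3 · 1 · 1 · 3
1 · 3 · 1 · 1 · 0
1 · 2 · 0 · 3 · 1
15) 2 · 1 · 0 · 2 · 0
2 · 0 · 0 · 2 · 0
3 · 2 · 0 · 3 · 1
1 · 3 · 1 · 1 · 3
1 · 3 · 1 · 1 · 0
1 · 3 · 0 · 3 · 1
16) 2 · 1 · 0 · 2 · 0
2 · 0 · 0 · 2 · 0
3 · 3 · 0 · 3 · 1
2 · 0 · 2 · 1 · 3
2 · 1 · 2 · 1 · 0
2 · 1 · 1 · 3 · 1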